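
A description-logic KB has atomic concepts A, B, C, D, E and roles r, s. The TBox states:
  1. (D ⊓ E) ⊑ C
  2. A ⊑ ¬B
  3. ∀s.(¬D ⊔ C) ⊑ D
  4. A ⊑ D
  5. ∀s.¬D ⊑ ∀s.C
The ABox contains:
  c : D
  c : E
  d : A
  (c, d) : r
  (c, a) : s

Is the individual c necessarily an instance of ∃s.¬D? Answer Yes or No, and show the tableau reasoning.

1. c : ∃s.¬D?  L(c) = {D, E} ∪ {∀s.D}
   open: L(c) ⊇ {C, D, E, ¬A, ∀s.D, …} (+ ∃-successors) — c ∉ ∃s.¬D possible
2. Hence c : ∃s.¬D: not entailed.

No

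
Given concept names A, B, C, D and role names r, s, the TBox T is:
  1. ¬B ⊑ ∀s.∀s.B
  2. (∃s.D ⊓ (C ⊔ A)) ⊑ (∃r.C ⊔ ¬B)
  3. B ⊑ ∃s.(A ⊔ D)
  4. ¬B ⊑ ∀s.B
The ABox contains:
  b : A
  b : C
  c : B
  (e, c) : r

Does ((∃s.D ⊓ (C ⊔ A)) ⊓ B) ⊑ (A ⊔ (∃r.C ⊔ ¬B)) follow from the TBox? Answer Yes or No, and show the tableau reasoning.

1. ((∃s.D ⊓ (C ⊔ A)) ⊓ B) ⊑ (A ⊔ (∃r.C ⊔ ¬B))  ⇔  (((∃s.D ⊓ (C ⊔ A)) ⊓ B) ⊓ (¬A ⊓ (∀r.¬C ⊓ B))) unsat w.r.t. T
   all branches close; clash {A, ¬A} at x₀
2. Hence ((∃s.D ⊓ (C ⊔ A)) ⊓ B) ⊑ (A ⊔ (∃r.C ⊔ ¬B)): entailed.

Yes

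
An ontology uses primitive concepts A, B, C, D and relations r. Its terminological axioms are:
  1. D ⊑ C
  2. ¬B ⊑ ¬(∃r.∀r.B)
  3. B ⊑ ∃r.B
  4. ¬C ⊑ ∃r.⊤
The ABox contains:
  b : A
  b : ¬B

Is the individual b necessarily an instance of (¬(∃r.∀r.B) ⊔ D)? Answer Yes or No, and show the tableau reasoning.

Yes

1. b : (¬(∃r.∀r.B) ⊔ D)?  L(b) = {A, ¬B} ∪ {(∃r.∀r.B ⊓ ¬D)}
   clash {B, ¬B} at an ∃-successor — b ∈ (¬(∃r.∀r.B) ⊔ D)
2. Hence b : (¬(∃r.∀r.B) ⊔ D): entailed.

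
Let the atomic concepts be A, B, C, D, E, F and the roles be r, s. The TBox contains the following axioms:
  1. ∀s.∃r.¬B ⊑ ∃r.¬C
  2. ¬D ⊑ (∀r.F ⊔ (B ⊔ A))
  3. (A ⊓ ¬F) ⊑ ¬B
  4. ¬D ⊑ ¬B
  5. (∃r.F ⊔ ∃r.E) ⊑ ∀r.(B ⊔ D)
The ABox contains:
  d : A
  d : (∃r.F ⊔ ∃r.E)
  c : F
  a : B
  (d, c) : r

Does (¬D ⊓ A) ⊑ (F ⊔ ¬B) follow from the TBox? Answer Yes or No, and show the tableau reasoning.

Yes

1. (¬D ⊓ A) ⊑ (F ⊔ ¬B)  ⇔  ((¬D ⊓ A) ⊓ (¬F ⊓ B)) unsat w.r.t. T
   all branches close; clash {B, ¬B} at x₀
2. Hence (¬D ⊓ A) ⊑ (F ⊔ ¬B): entailed.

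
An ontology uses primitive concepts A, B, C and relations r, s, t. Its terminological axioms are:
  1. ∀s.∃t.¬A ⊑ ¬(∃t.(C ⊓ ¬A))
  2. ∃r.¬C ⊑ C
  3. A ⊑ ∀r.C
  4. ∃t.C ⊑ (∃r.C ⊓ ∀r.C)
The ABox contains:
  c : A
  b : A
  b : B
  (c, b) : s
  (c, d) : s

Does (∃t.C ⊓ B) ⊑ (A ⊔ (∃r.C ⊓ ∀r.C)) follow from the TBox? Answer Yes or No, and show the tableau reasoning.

Yes

1. (∃t.C ⊓ B) ⊑ (A ⊔ (∃r.C ⊓ ∀r.C))  ⇔  ((∃t.C ⊓ B) ⊓ (¬A ⊓ (∀r.¬C ⊔ ∃r.¬C))) unsat w.r.t. T
   all branches close; clash {C, ¬C} at an ∃-successor
2. Hence (∃t.C ⊓ B) ⊑ (A ⊔ (∃r.C ⊓ ∀r.C)): entailed.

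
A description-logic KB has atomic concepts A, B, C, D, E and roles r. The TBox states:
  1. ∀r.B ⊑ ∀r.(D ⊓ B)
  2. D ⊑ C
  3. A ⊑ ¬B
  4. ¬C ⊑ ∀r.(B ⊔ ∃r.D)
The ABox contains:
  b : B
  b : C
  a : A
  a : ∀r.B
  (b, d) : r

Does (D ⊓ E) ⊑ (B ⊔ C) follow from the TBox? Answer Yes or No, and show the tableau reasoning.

Yes

1. (D ⊓ E) ⊑ (B ⊔ C)  ⇔  ((D ⊓ E) ⊓ (¬B ⊓ ¬C)) unsat w.r.t. T
   all branches close; clash {C, ¬C} at x₀
2. Hence (D ⊓ E) ⊑ (B ⊔ C): entailed.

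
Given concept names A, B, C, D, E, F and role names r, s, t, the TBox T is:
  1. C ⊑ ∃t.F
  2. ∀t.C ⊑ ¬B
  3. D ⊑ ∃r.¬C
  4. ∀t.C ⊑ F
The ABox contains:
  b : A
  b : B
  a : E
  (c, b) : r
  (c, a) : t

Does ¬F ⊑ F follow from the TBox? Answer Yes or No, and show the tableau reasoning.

1. ¬F ⊑ F  ⇔  (¬F ⊓ ¬F) unsat w.r.t. T
   open: L(x₀) ⊇ {¬C, ¬D, ¬F, ∃t.¬C} (+ ∃-successors)
2. Hence ¬F ⊑ F: not entailed.

No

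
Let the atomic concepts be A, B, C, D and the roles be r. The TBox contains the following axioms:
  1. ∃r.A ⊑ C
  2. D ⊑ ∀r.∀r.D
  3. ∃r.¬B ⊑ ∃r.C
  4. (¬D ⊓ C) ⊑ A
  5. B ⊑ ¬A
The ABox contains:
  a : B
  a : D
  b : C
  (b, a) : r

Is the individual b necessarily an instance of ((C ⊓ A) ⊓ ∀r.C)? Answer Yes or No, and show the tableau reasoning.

1. b : ((C ⊓ A) ⊓ ∀r.C)?  L(b) = {C} ∪ {((¬C ⊔ ¬A) ⊔ ∃r.¬C)}
   open: L(b) ⊇ {C, D, ¬A, ¬B, ∀r.B, …} — b ∉ ((C ⊓ A) ⊓ ∀r.C) possible
2. Hence b : ((C ⊓ A) ⊓ ∀r.C): not entailed.

No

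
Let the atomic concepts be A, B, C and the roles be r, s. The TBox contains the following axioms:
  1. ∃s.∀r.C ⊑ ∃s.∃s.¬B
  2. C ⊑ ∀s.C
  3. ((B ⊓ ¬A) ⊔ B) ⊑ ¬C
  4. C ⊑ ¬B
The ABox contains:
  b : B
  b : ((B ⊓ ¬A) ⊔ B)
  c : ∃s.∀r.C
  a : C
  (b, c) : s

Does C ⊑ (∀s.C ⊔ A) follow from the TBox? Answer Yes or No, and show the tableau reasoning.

1. C ⊑ (∀s.C ⊔ A)  ⇔  (C ⊓ (∃s.¬C ⊓ ¬A)) unsat w.r.t. T
   all branches close; clash {C, ¬C} at x₀
2. Hence C ⊑ (∀s.C ⊔ A): entailed.

Yes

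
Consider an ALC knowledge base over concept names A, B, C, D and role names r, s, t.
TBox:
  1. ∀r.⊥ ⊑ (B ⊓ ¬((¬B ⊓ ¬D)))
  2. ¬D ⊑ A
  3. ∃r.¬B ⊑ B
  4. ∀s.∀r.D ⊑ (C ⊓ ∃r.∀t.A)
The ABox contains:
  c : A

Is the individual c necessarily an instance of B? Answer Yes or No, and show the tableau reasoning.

1. c : B?  L(c) = {A} ∪ {¬B}
   open: L(c) ⊇ {A, ¬B, ∀r.B, ∃r.⊤, ∃s.∃r.¬D} (+ ∃-successors) — c ∉ B possible
2. Hence c : B: not entailed.

No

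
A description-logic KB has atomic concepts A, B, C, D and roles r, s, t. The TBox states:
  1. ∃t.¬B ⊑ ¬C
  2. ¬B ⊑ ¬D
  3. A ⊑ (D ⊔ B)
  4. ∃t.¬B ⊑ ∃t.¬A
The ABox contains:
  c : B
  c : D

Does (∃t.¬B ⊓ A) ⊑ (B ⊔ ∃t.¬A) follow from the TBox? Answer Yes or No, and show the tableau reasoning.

Yes

1. (∃t.¬B ⊓ A) ⊑ (B ⊔ ∃t.¬A)  ⇔  ((∃t.¬B ⊓ A) ⊓ (¬B ⊓ ∀t.A)) unsat w.r.t. T
   all branches close; clash {B, ¬B} at x₀
2. Hence (∃t.¬B ⊓ A) ⊑ (B ⊔ ∃t.¬A): entailed.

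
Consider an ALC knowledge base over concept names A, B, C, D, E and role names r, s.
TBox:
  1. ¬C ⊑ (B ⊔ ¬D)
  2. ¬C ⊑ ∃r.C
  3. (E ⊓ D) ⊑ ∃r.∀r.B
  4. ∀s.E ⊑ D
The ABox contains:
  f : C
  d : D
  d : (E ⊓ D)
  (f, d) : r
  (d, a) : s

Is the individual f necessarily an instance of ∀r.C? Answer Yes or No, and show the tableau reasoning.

1. f : ∀r.C?  L(f) = {C} ∪ {∃r.¬C}
   open: L(f) ⊇ {C, ¬E, ∃r.¬C, ∃s.¬E} (+ ∃-successors) — f ∉ ∀r.C possible
2. Hence f : ∀r.C: not entailed.

No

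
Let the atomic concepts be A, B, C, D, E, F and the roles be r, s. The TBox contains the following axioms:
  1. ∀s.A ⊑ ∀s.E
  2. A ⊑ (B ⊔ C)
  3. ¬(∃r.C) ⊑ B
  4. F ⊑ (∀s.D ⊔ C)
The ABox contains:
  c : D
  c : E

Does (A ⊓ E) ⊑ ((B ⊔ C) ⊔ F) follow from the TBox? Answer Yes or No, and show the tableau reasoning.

1. (A ⊓ E) ⊑ ((B ⊔ C) ⊔ F)  ⇔  ((A ⊓ E) ⊓ ((¬B ⊓ ¬C) ⊓ ¬F)) unsat w.r.t. T
   all branches close; clash {C, ¬C} at x₀
2. Hence (A ⊓ E) ⊑ ((B ⊔ C) ⊔ F): entailed.

Yes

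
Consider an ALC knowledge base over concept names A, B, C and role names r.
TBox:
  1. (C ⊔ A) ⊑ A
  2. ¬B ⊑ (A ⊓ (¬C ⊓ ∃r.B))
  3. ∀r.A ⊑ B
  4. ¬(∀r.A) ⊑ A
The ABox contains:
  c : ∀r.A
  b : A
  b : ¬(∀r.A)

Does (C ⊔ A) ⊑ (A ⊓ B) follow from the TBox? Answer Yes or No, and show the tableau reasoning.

No

1. (C ⊔ A) ⊑ (A ⊓ B)  ⇔  ((C ⊔ A) ⊓ (¬A ⊔ ¬B)) unsat w.r.t. T
   apply at x₀: (C ⊔ A)⊑A
   open: L(x₀) ⊇ {A, ¬B, ¬C, ∃r.B, ∃r.¬A} (+ ∃-successors)
2. Hence (C ⊔ A) ⊑ (A ⊓ B): not entailed.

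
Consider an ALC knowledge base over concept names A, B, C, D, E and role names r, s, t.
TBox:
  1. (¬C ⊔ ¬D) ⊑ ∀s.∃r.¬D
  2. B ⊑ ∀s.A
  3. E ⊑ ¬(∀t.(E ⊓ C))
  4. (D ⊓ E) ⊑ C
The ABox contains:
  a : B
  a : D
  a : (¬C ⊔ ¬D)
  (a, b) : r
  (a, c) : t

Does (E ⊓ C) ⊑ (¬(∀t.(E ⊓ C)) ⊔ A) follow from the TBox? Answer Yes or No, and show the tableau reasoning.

1. (E ⊓ C) ⊑ (¬(∀t.(E ⊓ C)) ⊔ A)  ⇔  ((E ⊓ C) ⊓ (∀t.(E ⊓ C) ⊓ ¬A)) unsat w.r.t. T
   all branches close; clash {C, ¬C} at an ∃-successor
2. Hence (E ⊓ C) ⊑ (¬(∀t.(E ⊓ C)) ⊔ A): entailed.

Yes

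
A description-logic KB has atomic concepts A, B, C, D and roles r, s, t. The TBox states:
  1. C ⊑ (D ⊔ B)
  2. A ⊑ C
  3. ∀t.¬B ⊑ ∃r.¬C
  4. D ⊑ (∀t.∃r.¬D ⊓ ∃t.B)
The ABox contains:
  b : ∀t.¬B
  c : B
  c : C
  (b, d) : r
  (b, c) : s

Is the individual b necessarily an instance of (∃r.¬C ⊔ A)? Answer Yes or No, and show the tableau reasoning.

1. b : (∃r.¬C ⊔ A)?  L(b) = {∀t.¬B} ∪ {(∀r.C ⊓ ¬A)}
   clash {B, ¬B} at an ∃-successor — b ∈ (∃r.¬C ⊔ A)
2. Hence b : (∃r.¬C ⊔ A): entailed.

Yes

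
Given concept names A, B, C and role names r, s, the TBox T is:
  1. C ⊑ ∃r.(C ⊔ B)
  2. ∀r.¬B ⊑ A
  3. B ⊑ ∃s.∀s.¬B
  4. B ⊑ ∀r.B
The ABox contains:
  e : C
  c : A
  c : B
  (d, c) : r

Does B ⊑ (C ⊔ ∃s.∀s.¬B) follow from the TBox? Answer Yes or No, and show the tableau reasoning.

Yes

1. B ⊑ (C ⊔ ∃s.∀s.¬B)  ⇔  (B ⊓ (¬C ⊓ ∀s.∃s.B)) unsat w.r.t. T
   all branches close; clash {B, ¬B} at an ∃-successor
2. Hence B ⊑ (C ⊔ ∃s.∀s.¬B): entailed.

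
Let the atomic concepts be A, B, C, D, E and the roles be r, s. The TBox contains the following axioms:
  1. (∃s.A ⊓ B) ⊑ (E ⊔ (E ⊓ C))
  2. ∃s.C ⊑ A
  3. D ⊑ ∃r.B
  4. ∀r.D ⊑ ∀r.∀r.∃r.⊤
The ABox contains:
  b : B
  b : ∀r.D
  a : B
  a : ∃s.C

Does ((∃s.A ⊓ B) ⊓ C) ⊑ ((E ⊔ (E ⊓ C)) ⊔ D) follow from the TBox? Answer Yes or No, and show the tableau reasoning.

1. ((∃s.A ⊓ B) ⊓ C) ⊑ ((E ⊔ (E ⊓ C)) ⊔ D)  ⇔  (((∃s.A ⊓ B) ⊓ C) ⊓ ((¬E ⊓ (¬E ⊔ ¬C)) ⊓ ¬D)) unsat w.r.t. T
   all branches close; clash {E, ¬E} at x₀
2. Hence ((∃s.A ⊓ B) ⊓ C) ⊑ ((E ⊔ (E ⊓ C)) ⊔ D): entailed.

Yes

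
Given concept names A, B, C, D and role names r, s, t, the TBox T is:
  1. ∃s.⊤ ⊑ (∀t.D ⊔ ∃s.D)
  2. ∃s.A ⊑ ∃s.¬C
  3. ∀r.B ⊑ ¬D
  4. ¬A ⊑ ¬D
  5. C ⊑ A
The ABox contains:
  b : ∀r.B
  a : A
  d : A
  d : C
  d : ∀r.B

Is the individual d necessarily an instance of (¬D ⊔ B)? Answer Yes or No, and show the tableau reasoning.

1. d : (¬D ⊔ B)?  L(d) = {A, C, ∀r.B} ∪ {(D ⊓ ¬B)}
   clash {D, ¬D} at d — d ∈ (¬D ⊔ B)
2. Hence d : (¬D ⊔ B): entailed.

Yes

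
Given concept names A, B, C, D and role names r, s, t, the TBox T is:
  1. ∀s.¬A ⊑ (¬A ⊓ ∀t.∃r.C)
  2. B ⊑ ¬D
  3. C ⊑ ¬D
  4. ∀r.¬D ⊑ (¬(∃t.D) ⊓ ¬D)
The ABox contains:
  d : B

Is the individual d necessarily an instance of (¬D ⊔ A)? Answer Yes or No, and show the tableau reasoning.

1. d : (¬D ⊔ A)?  L(d) = {B} ∪ {(D ⊓ ¬A)}
   clash {D, ¬D} at d — d ∈ (¬D ⊔ A)
2. Hence d : (¬D ⊔ A): entailed.

Yes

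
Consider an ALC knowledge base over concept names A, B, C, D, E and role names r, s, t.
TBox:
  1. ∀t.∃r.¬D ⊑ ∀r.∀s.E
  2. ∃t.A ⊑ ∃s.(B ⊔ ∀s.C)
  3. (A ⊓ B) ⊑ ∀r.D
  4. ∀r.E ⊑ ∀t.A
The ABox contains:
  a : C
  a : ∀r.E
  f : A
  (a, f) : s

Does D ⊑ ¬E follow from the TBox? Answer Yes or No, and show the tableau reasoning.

No

1. D ⊑ ¬E  ⇔  (D ⊓ E) unsat w.r.t. T
   open: L(x₀) ⊇ {D, E, ¬A, ∀t.¬A, ∃r.¬E, …} (+ ∃-successors)
2. Hence D ⊑ ¬E: not entailed.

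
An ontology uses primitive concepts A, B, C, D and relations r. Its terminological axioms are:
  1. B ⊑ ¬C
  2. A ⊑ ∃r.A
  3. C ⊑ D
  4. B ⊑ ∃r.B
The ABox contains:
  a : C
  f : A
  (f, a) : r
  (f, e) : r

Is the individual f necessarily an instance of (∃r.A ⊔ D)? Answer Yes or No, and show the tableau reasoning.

1. f : (∃r.A ⊔ D)?  L(f) = {A} ∪ {(∀r.¬A ⊓ ¬D)}
   clash {A, ¬A} at an ∃-successor — f ∈ (∃r.A ⊔ D)
2. Hence f : (∃r.A ⊔ D): entailed.

Yes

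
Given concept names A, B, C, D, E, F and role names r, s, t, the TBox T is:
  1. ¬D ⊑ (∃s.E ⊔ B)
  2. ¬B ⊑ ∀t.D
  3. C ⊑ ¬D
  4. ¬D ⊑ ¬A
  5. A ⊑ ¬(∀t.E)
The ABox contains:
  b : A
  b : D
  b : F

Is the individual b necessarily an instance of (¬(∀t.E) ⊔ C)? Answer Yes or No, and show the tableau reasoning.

Yes

1. b : (¬(∀t.E) ⊔ C)?  L(b) = {A, D, F} ∪ {(∀t.E ⊓ ¬C)}
   clash {E, ¬E} at an ∃-successor — b ∈ (¬(∀t.E) ⊔ C)
2. Hence b : (¬(∀t.E) ⊔ C): entailed.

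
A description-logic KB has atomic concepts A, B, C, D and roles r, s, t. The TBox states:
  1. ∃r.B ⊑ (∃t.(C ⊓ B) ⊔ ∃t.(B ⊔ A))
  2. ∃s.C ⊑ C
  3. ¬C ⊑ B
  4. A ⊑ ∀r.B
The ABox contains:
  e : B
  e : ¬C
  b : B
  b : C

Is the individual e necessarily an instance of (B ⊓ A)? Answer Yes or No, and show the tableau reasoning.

No

1. e : (B ⊓ A)?  L(e) = {B, ¬C} ∪ {(¬B ⊔ ¬A)}
   open: L(e) ⊇ {B, ¬A, ¬C, ∀r.¬B, ∀s.¬C} — e ∉ (B ⊓ A) possible
2. Hence e : (B ⊓ A): not entailed.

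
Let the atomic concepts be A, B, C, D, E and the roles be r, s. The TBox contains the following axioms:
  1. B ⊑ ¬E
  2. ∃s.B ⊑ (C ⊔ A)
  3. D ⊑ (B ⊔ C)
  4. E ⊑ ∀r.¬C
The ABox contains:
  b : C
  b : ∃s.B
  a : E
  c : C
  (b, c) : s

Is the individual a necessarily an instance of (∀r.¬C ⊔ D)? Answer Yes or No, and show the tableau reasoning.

1. a : (∀r.¬C ⊔ D)?  L(a) = {E} ∪ {(∃r.C ⊓ ¬D)}
   clash {E, ¬E} at a — a ∈ (∀r.¬C ⊔ D)
2. Hence a : (∀r.¬C ⊔ D): entailed.

Yes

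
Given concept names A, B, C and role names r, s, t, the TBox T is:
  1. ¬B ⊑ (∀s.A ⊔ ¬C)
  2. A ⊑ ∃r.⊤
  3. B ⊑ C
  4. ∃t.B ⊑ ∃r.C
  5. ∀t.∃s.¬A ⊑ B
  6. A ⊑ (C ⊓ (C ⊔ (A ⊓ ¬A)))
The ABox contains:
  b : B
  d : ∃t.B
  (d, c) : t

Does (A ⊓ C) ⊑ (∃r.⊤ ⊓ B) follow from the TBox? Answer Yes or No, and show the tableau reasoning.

No

1. (A ⊓ C) ⊑ (∃r.⊤ ⊓ B)  ⇔  ((A ⊓ C) ⊓ (∀r.⊥ ⊔ ¬B)) unsat w.r.t. T
   apply at x₀: A⊑∃r.⊤; A⊑(C ⊓ (C ⊔ (A ⊓ ¬A)))
   open: L(x₀) ⊇ {A, C, ¬B, ∀s.A, ∀t.¬B, …} (+ ∃-successors)
2. Hence (A ⊓ C) ⊑ (∃r.⊤ ⊓ B): not entailed.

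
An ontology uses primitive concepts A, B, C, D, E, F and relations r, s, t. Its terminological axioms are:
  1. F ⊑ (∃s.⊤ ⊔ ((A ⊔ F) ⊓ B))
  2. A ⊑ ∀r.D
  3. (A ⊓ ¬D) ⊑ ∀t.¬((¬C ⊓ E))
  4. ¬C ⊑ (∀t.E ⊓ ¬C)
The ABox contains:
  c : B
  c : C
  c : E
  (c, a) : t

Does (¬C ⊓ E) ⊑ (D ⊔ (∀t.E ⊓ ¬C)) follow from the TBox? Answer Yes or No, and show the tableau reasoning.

Yes

1. (¬C ⊓ E) ⊑ (D ⊔ (∀t.E ⊓ ¬C))  ⇔  ((¬C ⊓ E) ⊓ (¬D ⊓ (∃t.¬E ⊔ C))) unsat w.r.t. T
   all branches close; clash {C, ¬C} at x₀
2. Hence (¬C ⊓ E) ⊑ (D ⊔ (∀t.E ⊓ ¬C)): entailed.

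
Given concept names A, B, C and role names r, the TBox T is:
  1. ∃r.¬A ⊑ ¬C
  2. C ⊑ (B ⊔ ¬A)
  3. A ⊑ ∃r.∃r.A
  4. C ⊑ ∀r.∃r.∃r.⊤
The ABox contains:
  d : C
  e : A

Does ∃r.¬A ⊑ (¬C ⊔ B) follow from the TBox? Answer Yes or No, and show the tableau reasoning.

1. ∃r.¬A ⊑ (¬C ⊔ B)  ⇔  (∃r.¬A ⊓ (C ⊓ ¬B)) unsat w.r.t. T
   all branches close; clash {C, ¬C} at x₀
2. Hence ∃r.¬A ⊑ (¬C ⊔ B): entailed.

Yes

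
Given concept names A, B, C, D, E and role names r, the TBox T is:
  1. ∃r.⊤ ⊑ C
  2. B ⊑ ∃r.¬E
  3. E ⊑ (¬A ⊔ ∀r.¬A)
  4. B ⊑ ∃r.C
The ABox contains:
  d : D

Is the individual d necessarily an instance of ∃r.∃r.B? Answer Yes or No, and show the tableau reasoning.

No

1. d : ∃r.∃r.B?  L(d) = {D} ∪ {∀r.∀r.¬B}
   open: L(d) ⊇ {D, ¬B, ¬E, ∀r.∀r.¬B, ∀r.⊥} — d ∉ ∃r.∃r.B possible
2. Hence d : ∃r.∃r.B: not entailed.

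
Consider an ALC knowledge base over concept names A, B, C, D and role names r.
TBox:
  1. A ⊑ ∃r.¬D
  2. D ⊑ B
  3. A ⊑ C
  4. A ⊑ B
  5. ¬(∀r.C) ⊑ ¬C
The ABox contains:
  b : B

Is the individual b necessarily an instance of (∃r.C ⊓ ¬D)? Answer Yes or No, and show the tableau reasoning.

No

1. b : (∃r.C ⊓ ¬D)?  L(b) = {B} ∪ {(∀r.¬C ⊔ D)}
   open: L(b) ⊇ {B, ¬A, ∀r.C, ∀r.¬C} — b ∉ (∃r.C ⊓ ¬D) possible
2. Hence b : (∃r.C ⊓ ¬D): not entailed.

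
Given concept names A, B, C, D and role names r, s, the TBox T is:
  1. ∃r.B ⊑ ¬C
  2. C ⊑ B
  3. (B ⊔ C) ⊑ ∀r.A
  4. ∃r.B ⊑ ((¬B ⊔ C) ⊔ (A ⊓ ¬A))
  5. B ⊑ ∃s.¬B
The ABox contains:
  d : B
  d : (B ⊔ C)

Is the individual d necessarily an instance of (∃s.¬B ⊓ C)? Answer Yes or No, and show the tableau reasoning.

1. d : (∃s.¬B ⊓ C)?  L(d) = {B, (B ⊔ C)} ∪ {(∀s.B ⊔ ¬C)}
   apply at d: (B ⊔ C)⊑∀r.A; B⊑∃s.¬B
   open: L(d) ⊇ {B, ¬C, ∀r.A, ∀r.¬B, ∃s.¬B} (+ ∃-successors) — d ∉ (∃s.¬B ⊓ C) possible
2. Hence d : (∃s.¬B ⊓ C): not entailed.

No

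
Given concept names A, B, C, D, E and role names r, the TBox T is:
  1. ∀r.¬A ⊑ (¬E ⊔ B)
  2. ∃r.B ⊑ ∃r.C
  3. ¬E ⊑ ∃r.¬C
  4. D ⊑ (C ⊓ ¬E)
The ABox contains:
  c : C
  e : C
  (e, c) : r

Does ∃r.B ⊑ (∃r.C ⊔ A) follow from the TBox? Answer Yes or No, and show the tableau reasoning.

1. ∃r.B ⊑ (∃r.C ⊔ A)  ⇔  (∃r.B ⊓ (∀r.¬C ⊓ ¬A)) unsat w.r.t. T
   all branches close; clash {C, ¬C} at an ∃-successor
2. Hence ∃r.B ⊑ (∃r.C ⊔ A): entailed.

Yes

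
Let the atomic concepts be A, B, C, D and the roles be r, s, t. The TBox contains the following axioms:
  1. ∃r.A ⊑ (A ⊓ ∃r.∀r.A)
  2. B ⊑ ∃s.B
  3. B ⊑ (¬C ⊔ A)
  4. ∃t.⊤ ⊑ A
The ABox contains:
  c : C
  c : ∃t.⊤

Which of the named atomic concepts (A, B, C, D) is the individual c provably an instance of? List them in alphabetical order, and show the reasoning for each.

1. c : A?  L(c) = {C, ∃t.⊤} ∪ {¬A}
   clash {A, ¬A} at c — c ∈ A
2. c : B?  L(c) = {C, ∃t.⊤} ∪ {¬B}
   apply at c: ∃t.⊤⊑A
   open: L(c) ⊇ {A, C, ¬B, ∀r.¬A, ∃t.⊤} (+ ∃-successors) — c ∉ B possible
3. c : C?  L(c) = {C, ∃t.⊤} ∪ {¬C}
   clash {C, ¬C} at c — c ∈ C
4. c : D?  L(c) = {C, ∃t.⊤} ∪ {¬D}
   apply at c: ∃t.⊤⊑A
   open: L(c) ⊇ {A, C, ¬B, ¬D, ∀r.¬A, …} (+ ∃-successors) — c ∉ D possible
5. Entailed for c: {A, C}

{A, C}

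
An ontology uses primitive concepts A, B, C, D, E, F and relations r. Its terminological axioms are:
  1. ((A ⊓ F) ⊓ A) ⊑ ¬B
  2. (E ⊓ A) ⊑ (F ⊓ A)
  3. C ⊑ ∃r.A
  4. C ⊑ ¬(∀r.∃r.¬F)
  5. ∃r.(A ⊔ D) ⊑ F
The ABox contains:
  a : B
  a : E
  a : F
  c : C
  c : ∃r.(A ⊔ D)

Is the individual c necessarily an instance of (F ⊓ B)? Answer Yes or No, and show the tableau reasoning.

1. c : (F ⊓ B)?  L(c) = {C, ∃r.(A ⊔ D)} ∪ {(¬F ⊔ ¬B)}
   apply at c: C⊑∃r.A; C⊑¬(∀r.∃r.¬F); ∃r.(A ⊔ D)⊑F
   open: L(c) ⊇ {C, F, ¬B, ¬E, ∃r.(A ⊔ D), …} (+ ∃-successors) — c ∉ (F ⊓ B) possible
2. Hence c : (F ⊓ B): not entailed.

No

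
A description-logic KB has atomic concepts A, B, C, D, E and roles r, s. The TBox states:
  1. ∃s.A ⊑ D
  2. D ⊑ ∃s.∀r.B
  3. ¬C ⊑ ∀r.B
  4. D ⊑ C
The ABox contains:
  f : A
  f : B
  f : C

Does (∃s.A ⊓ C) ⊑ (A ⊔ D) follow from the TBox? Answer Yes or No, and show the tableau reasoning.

1. (∃s.A ⊓ C) ⊑ (A ⊔ D)  ⇔  ((∃s.A ⊓ C) ⊓ (¬A ⊓ ¬D)) unsat w.r.t. T
   all branches close; clash {D, ¬D} at x₀
2. Hence (∃s.A ⊓ C) ⊑ (A ⊔ D): entailed.

Yes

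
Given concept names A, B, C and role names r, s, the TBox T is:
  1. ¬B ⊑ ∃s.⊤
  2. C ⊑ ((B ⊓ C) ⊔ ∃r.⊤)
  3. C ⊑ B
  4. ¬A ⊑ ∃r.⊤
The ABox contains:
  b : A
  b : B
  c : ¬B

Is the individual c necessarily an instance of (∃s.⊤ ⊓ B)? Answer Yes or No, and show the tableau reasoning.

1. c : (∃s.⊤ ⊓ B)?  L(c) = {¬B} ∪ {(∀s.⊥ ⊔ ¬B)}
   apply at c: ¬B⊑∃s.⊤
   open: L(c) ⊇ {A, ¬B, ¬C, ∃s.⊤} (+ ∃-successors) — c ∉ (∃s.⊤ ⊓ B) possible
2. Hence c : (∃s.⊤ ⊓ B): not entailed.

No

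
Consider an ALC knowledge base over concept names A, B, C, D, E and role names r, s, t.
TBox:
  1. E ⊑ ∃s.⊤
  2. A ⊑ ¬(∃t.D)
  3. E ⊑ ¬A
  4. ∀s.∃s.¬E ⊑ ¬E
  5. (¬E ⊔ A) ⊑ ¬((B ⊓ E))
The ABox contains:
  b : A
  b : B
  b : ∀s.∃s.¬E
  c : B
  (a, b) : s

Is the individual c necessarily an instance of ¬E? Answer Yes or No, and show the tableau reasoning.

1. c : ¬E?  L(c) = {B} ∪ {E}
   apply at c: E⊑∃s.⊤; E⊑¬A
   open: L(c) ⊇ {B, E, ¬A, ∃s.∀s.E, ∃s.⊤} (+ ∃-successors) — c ∉ ¬E possible
2. Hence c : ¬E: not entailed.

No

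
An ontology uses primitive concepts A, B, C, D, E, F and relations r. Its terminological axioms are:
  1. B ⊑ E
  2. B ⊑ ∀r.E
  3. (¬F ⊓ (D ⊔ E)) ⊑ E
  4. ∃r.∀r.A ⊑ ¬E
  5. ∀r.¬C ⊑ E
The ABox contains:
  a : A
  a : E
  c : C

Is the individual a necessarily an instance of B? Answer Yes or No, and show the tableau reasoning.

No

1. a : B?  L(a) = {A, E} ∪ {¬B}
   open: L(a) ⊇ {A, E, ¬B, ∀r.∃r.¬A} — a ∉ B possible
2. Hence a : B: not entailed.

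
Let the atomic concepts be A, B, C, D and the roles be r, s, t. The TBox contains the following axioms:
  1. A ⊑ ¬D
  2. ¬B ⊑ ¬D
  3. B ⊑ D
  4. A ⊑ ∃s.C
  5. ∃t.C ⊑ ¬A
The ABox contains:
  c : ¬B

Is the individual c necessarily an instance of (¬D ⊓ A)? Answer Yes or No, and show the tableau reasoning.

No

1. c : (¬D ⊓ A)?  L(c) = {¬B} ∪ {(D ⊔ ¬A)}
   apply at c: ¬B⊑¬D
   open: L(c) ⊇ {¬A, ¬B, ¬D} — c ∉ (¬D ⊓ A) possible
2. Hence c : (¬D ⊓ A): not entailed.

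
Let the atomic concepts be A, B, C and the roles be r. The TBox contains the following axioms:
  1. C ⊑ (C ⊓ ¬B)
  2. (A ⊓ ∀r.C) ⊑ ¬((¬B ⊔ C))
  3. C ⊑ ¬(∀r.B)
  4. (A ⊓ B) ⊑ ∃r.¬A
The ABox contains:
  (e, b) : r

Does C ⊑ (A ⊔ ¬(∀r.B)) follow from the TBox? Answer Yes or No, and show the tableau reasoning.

Yes

1. C ⊑ (A ⊔ ¬(∀r.B))  ⇔  (C ⊓ (¬A ⊓ ∀r.B)) unsat w.r.t. T
   all branches close; clash {B, ¬B} at x₀
2. Hence C ⊑ (A ⊔ ¬(∀r.B)): entailed.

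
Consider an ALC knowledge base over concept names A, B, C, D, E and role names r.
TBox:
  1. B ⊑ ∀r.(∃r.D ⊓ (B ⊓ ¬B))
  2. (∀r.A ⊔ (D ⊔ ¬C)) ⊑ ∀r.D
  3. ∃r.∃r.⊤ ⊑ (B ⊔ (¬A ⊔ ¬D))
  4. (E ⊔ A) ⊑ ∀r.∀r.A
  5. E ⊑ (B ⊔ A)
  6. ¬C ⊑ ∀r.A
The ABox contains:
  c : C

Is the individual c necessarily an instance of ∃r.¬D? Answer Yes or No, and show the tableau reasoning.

1. c : ∃r.¬D?  L(c) = {C} ∪ {∀r.D}
   open: L(c) ⊇ {C, ¬A, ¬B, ¬E, ∀r.D, …} — c ∉ ∃r.¬D possible
2. Hence c : ∃r.¬D: not entailed.

No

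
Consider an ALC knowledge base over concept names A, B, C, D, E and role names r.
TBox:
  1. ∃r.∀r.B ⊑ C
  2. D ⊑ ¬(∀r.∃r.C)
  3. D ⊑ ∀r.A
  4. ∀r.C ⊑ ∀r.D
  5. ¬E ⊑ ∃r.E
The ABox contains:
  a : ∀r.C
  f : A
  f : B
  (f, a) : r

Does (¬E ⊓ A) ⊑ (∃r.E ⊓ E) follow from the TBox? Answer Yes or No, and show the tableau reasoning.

No

1. (¬E ⊓ A) ⊑ (∃r.E ⊓ E)  ⇔  ((¬E ⊓ A) ⊓ (∀r.¬E ⊔ ¬E)) unsat w.r.t. T
   apply at x₀: ¬E⊑∃r.E
   open: L(x₀) ⊇ {A, ¬D, ¬E, ∀r.∃r.¬B, ∃r.E, …} (+ ∃-successors)
2. Hence (¬E ⊓ A) ⊑ (∃r.E ⊓ E): not entailed.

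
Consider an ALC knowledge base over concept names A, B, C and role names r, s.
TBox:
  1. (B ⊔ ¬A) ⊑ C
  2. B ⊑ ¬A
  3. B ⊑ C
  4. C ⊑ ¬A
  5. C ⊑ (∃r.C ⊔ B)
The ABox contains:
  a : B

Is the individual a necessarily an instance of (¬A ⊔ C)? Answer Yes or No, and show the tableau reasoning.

Yes

1. a : (¬A ⊔ C)?  L(a) = {B} ∪ {(A ⊓ ¬C)}
   clash {C, ¬C} at a — a ∈ (¬A ⊔ C)
2. Hence a : (¬A ⊔ C): entailed.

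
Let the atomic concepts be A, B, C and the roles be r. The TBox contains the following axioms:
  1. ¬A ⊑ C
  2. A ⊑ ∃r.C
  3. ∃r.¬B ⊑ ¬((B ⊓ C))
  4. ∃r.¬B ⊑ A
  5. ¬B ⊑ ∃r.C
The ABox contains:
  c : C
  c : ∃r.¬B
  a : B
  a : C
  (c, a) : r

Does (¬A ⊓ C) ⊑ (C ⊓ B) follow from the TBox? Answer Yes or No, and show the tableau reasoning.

No

1. (¬A ⊓ C) ⊑ (C ⊓ B)  ⇔  ((¬A ⊓ C) ⊓ (¬C ⊔ ¬B)) unsat w.r.t. T
   open: L(x₀) ⊇ {C, ¬A, ¬B, ∀r.B, ∃r.C} (+ ∃-successors)
2. Hence (¬A ⊓ C) ⊑ (C ⊓ B): not entailed.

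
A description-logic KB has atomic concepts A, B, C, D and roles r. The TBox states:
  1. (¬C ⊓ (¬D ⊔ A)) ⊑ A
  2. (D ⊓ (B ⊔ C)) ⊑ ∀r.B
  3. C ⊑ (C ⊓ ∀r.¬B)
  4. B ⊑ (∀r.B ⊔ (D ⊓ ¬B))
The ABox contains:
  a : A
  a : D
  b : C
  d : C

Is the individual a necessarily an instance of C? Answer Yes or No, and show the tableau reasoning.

No

1. a : C?  L(a) = {A, D} ∪ {¬C}
   open: L(a) ⊇ {A, D, ¬B, ¬C} — a ∉ C possible
2. Hence a : C: not entailed.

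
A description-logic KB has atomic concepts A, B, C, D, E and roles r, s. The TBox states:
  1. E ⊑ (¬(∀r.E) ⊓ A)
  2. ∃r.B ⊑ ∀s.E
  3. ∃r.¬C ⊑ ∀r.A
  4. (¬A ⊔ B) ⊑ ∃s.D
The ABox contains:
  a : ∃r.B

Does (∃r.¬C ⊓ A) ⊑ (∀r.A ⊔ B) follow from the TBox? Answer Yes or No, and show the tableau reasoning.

Yes

1. (∃r.¬C ⊓ A) ⊑ (∀r.A ⊔ B)  ⇔  ((∃r.¬C ⊓ A) ⊓ (∃r.¬A ⊓ ¬B)) unsat w.r.t. T
   all branches close; clash {A, ¬A} at an ∃-successor
2. Hence (∃r.¬C ⊓ A) ⊑ (∀r.A ⊔ B): entailed.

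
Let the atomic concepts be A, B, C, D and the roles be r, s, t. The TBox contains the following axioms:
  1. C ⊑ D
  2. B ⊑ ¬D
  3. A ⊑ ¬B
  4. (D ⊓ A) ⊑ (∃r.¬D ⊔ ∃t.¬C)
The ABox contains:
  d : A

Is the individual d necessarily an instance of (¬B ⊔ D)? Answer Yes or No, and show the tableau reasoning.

1. d : (¬B ⊔ D)?  L(d) = {A} ∪ {(B ⊓ ¬D)}
   clash {B, ¬B} at d — d ∈ (¬B ⊔ D)
2. Hence d : (¬B ⊔ D): entailed.

Yes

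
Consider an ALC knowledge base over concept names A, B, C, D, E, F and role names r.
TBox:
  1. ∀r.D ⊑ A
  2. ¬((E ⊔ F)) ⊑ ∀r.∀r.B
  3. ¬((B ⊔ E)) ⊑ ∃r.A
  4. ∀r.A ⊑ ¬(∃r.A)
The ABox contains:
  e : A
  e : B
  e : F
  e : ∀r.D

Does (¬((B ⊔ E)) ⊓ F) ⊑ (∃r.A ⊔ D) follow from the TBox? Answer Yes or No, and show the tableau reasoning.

Yes

1. (¬((B ⊔ E)) ⊓ F) ⊑ (∃r.A ⊔ D)  ⇔  (((¬B ⊓ ¬E) ⊓ F) ⊓ (∀r.¬A ⊓ ¬D)) unsat w.r.t. T
   all branches close; clash {A, ¬A} at an ∃-successor
2. Hence (¬((B ⊔ E)) ⊓ F) ⊑ (∃r.A ⊔ D): entailed.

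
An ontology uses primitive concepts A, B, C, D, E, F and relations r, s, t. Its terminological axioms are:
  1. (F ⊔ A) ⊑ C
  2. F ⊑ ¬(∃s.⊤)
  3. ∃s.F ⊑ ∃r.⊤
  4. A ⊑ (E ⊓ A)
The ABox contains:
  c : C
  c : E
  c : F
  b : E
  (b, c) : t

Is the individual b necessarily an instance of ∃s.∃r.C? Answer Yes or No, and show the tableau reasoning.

1. b : ∃s.∃r.C?  L(b) = {E} ∪ {∀s.∀r.¬C}
   open: L(b) ⊇ {E, ¬A, ¬F, ∀s.¬F, ∀s.∀r.¬C} — b ∉ ∃s.∃r.C possible
2. Hence b : ∃s.∃r.C: not entailed.

No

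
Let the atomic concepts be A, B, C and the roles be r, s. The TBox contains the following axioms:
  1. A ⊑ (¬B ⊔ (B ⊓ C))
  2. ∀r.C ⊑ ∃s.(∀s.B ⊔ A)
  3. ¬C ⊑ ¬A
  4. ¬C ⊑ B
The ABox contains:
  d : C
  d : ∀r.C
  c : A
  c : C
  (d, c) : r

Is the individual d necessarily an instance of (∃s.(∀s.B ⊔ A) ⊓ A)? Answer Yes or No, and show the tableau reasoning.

No

1. d : (∃s.(∀s.B ⊔ A) ⊓ A)?  L(d) = {C, ∀r.C} ∪ {(∀s.(∃s.¬B ⊓ ¬A) ⊔ ¬A)}
   apply at d: ∀r.C⊑∃s.(∀s.B ⊔ A)
   open: L(d) ⊇ {C, ¬A, ∀r.C, ∃s.(∀s.B ⊔ A)} (+ ∃-successors) — d ∉ (∃s.(∀s.B ⊔ A) ⊓ A) possible
2. Hence d : (∃s.(∀s.B ⊔ A) ⊓ A): not entailed.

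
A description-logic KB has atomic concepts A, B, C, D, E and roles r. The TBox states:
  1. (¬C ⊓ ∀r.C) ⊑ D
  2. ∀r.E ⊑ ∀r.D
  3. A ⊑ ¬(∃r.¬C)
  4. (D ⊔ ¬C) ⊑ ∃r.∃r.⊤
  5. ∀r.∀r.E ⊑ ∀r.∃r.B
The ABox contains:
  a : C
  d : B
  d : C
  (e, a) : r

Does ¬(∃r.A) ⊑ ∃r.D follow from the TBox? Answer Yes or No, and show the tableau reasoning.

No

1. ¬(∃r.A) ⊑ ∃r.D  ⇔  (∀r.¬A ⊓ ∀r.¬D) unsat w.r.t. T
   open: L(x₀) ⊇ {C, ¬A, ¬D, ∀r.¬A, ∀r.¬D, …} (+ ∃-successors)
2. Hence ¬(∃r.A) ⊑ ∃r.D: not entailed.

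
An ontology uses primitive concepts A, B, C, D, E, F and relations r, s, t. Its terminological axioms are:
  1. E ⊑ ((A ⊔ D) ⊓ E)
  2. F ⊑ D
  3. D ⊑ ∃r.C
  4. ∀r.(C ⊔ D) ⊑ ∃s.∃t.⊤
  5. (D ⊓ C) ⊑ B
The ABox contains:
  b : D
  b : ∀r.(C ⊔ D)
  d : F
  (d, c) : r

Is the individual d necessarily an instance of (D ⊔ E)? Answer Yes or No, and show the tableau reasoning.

Yes

1. d : (D ⊔ E)?  L(d) = {F} ∪ {(¬D ⊓ ¬E)}
   clash {D, ¬D} at d — d ∈ (D ⊔ E)
2. Hence d : (D ⊔ E): entailed.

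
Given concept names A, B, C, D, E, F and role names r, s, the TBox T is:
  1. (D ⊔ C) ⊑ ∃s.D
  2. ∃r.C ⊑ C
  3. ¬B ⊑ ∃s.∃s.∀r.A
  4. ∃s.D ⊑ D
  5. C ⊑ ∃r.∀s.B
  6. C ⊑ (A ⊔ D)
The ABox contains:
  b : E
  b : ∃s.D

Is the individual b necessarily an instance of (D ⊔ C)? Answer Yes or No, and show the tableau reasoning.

Yes

1. b : (D ⊔ C)?  L(b) = {E, ∃s.D} ∪ {(¬D ⊓ ¬C)}
   clash {C, ¬C} at b — b ∈ (D ⊔ C)
2. Hence b : (D ⊔ C): entailed.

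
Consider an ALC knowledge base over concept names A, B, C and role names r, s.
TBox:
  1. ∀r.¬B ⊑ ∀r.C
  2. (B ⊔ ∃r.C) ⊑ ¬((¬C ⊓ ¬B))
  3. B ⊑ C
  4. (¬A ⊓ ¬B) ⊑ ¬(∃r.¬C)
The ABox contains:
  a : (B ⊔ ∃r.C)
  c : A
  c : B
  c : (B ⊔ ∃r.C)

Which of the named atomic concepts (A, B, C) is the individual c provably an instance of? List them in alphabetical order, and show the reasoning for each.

1. c : A?  L(c) = {A, B, (B ⊔ ∃r.C)} ∪ {¬A}
   clash {A, ¬A} at c — c ∈ A
2. c : B?  L(c) = {A, B, (B ⊔ ∃r.C)} ∪ {¬B}
   clash {B, ¬B} at c — c ∈ B
3. c : C?  L(c) = {A, B, (B ⊔ ∃r.C)} ∪ {¬C}
   clash {C, ¬C} at c — c ∈ C
4. Entailed for c: {A, B, C}

{A, B, C}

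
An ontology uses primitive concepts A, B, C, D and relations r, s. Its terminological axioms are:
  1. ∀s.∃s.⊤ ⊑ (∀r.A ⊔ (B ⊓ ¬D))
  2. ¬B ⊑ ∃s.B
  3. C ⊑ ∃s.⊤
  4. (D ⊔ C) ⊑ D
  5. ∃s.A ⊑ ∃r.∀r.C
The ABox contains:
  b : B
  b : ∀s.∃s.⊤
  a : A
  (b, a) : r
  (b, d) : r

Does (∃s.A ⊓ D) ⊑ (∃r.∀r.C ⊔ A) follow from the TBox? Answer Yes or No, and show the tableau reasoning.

Yes

1. (∃s.A ⊓ D) ⊑ (∃r.∀r.C ⊔ A)  ⇔  ((∃s.A ⊓ D) ⊓ (∀r.∃r.¬C ⊓ ¬A)) unsat w.r.t. T
   all branches close; clash {D, ¬D} at x₀
2. Hence (∃s.A ⊓ D) ⊑ (∃r.∀r.C ⊔ A): entailed.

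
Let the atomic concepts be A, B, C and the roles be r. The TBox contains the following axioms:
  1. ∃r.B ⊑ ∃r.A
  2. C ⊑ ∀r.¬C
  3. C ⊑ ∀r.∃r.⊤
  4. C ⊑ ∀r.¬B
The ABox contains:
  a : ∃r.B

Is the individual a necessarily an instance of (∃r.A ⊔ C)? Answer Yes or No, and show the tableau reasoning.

1. a : (∃r.A ⊔ C)?  L(a) = {∃r.B} ∪ {(∀r.¬A ⊓ ¬C)}
   clash {A, ¬A} at an ∃-successor — a ∈ (∃r.A ⊔ C)
2. Hence a : (∃r.A ⊔ C): entailed.

Yes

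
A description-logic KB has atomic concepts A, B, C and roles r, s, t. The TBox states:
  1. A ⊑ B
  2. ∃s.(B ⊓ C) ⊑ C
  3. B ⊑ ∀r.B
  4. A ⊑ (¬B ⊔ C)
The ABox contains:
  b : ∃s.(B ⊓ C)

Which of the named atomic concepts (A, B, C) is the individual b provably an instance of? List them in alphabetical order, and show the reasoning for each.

1. b : A?  L(b) = {∃s.(B ⊓ C)} ∪ {¬A}
   apply at b: ∃s.(B ⊓ C)⊑C
   open: L(b) ⊇ {C, ¬A, ¬B, ∃s.(B ⊓ C)} (+ ∃-successors) — b ∉ A possible
2. b : B?  L(b) = {∃s.(B ⊓ C)} ∪ {¬B}
   apply at b: ∃s.(B ⊓ C)⊑C
   open: L(b) ⊇ {C, ¬A, ¬B, ∃s.(B ⊓ C)} (+ ∃-successors) — b ∉ B possible
3. b : C?  L(b) = {∃s.(B ⊓ C)} ∪ {¬C}
   clash {C, ¬C} at b — b ∈ C
4. Entailed for b: {C}

{C}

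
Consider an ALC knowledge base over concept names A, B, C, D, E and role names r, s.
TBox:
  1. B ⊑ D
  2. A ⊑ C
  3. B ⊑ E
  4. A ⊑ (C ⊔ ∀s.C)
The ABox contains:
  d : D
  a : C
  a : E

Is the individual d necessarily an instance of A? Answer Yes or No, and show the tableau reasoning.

1. d : A?  L(d) = {D} ∪ {¬A}
   open: L(d) ⊇ {D, ¬A, ¬B} — d ∉ A possible
2. Hence d : A: not entailed.

No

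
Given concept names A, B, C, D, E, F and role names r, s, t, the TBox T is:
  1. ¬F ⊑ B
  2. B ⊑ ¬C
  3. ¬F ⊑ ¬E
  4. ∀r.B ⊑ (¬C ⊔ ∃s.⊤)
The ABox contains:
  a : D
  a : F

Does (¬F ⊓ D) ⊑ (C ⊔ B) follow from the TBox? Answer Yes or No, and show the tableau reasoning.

1. (¬F ⊓ D) ⊑ (C ⊔ B)  ⇔  ((¬F ⊓ D) ⊓ (¬C ⊓ ¬B)) unsat w.r.t. T
   all branches close; clash {B, ¬B} at x₀
2. Hence (¬F ⊓ D) ⊑ (C ⊔ B): entailed.

Yes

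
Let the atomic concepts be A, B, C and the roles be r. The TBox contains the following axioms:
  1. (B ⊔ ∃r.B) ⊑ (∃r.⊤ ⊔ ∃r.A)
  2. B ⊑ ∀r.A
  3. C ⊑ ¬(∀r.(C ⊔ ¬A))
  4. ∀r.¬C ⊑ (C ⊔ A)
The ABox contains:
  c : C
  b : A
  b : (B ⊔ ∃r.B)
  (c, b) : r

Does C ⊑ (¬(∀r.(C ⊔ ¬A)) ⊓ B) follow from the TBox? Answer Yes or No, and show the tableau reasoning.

1. C ⊑ (¬(∀r.(C ⊔ ¬A)) ⊓ B)  ⇔  (C ⊓ (∀r.(C ⊔ ¬A) ⊔ ¬B)) unsat w.r.t. T
   apply at x₀: C⊑¬(∀r.(C ⊔ ¬A))
   open: L(x₀) ⊇ {C, ¬B, ∀r.¬B, ∃r.(¬C ⊓ A), ∃r.C} (+ ∃-successors)
2. Hence C ⊑ (¬(∀r.(C ⊔ ¬A)) ⊓ B): not entailed.

No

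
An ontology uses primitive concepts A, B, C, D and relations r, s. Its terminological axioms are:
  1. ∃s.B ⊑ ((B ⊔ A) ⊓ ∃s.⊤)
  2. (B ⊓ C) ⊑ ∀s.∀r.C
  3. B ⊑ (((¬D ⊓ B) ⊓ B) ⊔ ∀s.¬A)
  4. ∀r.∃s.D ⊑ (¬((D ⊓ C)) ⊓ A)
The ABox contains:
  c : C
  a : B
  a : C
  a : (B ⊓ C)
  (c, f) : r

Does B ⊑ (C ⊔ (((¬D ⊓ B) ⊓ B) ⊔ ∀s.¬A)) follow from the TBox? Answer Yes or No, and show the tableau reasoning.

1. B ⊑ (C ⊔ (((¬D ⊓ B) ⊓ B) ⊔ ∀s.¬A))  ⇔  (B ⊓ (¬C ⊓ (((D ⊔ ¬B) ⊔ ¬B) ⊓ ∃s.A))) unsat w.r.t. T
   all branches close; clash {B, ¬B} at x₀
2. Hence B ⊑ (C ⊔ (((¬D ⊓ B) ⊓ B) ⊔ ∀s.¬A)): entailed.

Yes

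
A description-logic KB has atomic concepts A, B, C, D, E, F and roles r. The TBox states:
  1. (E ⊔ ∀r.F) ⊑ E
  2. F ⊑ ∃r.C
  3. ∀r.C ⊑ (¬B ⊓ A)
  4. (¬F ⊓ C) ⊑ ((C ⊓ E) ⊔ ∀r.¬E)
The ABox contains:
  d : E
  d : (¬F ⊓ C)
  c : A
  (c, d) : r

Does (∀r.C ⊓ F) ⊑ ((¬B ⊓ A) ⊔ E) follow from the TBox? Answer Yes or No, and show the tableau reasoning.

1. (∀r.C ⊓ F) ⊑ ((¬B ⊓ A) ⊔ E)  ⇔  ((∀r.C ⊓ F) ⊓ ((B ⊔ ¬A) ⊓ ¬E)) unsat w.r.t. T
   all branches close; clash {A, ¬A} at x₀
2. Hence (∀r.C ⊓ F) ⊑ ((¬B ⊓ A) ⊔ E): entailed.

Yes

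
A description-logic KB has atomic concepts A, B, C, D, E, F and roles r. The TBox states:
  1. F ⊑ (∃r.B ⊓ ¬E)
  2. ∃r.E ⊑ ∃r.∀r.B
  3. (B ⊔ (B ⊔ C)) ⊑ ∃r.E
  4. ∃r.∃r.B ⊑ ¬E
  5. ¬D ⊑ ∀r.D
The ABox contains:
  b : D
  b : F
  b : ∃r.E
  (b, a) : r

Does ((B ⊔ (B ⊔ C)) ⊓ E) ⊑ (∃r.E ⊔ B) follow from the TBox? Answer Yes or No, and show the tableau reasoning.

1. ((B ⊔ (B ⊔ C)) ⊓ E) ⊑ (∃r.E ⊔ B)  ⇔  (((B ⊔ (B ⊔ C)) ⊓ E) ⊓ (∀r.¬E ⊓ ¬B)) unsat w.r.t. T
   all branches close; clash {E, ¬E} at x₀
2. Hence ((B ⊔ (B ⊔ C)) ⊓ E) ⊑ (∃r.E ⊔ B): entailed.

Yes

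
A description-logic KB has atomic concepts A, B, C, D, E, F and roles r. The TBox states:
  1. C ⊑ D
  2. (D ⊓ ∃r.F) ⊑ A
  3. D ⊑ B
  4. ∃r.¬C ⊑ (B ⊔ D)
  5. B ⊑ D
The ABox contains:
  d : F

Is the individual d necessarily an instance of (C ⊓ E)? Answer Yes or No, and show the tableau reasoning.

1. d : (C ⊓ E)?  L(d) = {F} ∪ {(¬C ⊔ ¬E)}
   open: L(d) ⊇ {F, ¬B, ¬C, ¬D, ∀r.C} — d ∉ (C ⊓ E) possible
2. Hence d : (C ⊓ E): not entailed.

No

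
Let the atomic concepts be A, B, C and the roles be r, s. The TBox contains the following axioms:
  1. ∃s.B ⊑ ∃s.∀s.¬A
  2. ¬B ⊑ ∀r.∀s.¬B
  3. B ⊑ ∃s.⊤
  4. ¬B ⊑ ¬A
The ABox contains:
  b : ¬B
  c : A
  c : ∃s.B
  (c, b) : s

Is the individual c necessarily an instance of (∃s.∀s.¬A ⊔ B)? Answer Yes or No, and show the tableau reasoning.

Yes

1. c : (∃s.∀s.¬A ⊔ B)?  L(c) = {A, ∃s.B} ∪ {(∀s.∃s.A ⊓ ¬B)}
   clash {A, ¬A} at c — c ∈ (∃s.∀s.¬A ⊔ B)
2. Hence c : (∃s.∀s.¬A ⊔ B): entailed.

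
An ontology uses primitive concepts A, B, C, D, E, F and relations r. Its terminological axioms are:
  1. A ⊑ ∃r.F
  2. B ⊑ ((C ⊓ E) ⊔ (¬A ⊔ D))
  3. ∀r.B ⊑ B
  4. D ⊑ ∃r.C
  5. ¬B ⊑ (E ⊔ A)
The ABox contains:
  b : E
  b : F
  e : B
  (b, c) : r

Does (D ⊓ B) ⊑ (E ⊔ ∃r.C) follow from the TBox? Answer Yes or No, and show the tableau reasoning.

1. (D ⊓ B) ⊑ (E ⊔ ∃r.C)  ⇔  ((D ⊓ B) ⊓ (¬E ⊓ ∀r.¬C)) unsat w.r.t. T
   all branches close; clash {C, ¬C} at an ∃-successor
2. Hence (D ⊓ B) ⊑ (E ⊔ ∃r.C): entailed.

Yes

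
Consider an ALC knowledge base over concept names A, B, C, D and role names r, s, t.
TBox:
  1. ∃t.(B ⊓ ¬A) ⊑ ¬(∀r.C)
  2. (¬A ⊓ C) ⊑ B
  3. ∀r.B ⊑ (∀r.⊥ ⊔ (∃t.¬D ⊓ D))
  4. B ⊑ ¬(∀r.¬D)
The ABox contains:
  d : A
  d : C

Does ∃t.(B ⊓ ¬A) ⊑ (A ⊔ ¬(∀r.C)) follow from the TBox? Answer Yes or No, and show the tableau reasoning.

Yes

1. ∃t.(B ⊓ ¬A) ⊑ (A ⊔ ¬(∀r.C))  ⇔  (∃t.(B ⊓ ¬A) ⊓ (¬A ⊓ ∀r.C)) unsat w.r.t. T
   all branches close; clash {C, ¬C} at an ∃-successor
2. Hence ∃t.(B ⊓ ¬A) ⊑ (A ⊔ ¬(∀r.C)): entailed.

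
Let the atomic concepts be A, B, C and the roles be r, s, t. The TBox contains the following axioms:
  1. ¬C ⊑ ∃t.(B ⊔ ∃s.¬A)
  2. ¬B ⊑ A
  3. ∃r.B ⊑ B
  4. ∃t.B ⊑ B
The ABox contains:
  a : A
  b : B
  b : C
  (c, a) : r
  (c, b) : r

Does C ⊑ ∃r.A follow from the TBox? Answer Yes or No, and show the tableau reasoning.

1. C ⊑ ∃r.A  ⇔  (C ⊓ ∀r.¬A) unsat w.r.t. T
   open: L(x₀) ⊇ {B, C, ∀r.¬A}
2. Hence C ⊑ ∃r.A: not entailed.

No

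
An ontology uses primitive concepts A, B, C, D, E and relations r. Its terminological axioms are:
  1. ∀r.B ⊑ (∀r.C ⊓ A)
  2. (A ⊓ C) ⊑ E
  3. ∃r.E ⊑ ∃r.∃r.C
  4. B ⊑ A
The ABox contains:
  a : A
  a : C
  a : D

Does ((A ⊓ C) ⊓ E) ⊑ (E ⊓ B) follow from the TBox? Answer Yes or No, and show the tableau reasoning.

No

1. ((A ⊓ C) ⊓ E) ⊑ (E ⊓ B)  ⇔  (((A ⊓ C) ⊓ E) ⊓ (¬E ⊔ ¬B)) unsat w.r.t. T
   open: L(x₀) ⊇ {A, C, E, ¬B, ∀r.¬E, …} (+ ∃-successors)
2. Hence ((A ⊓ C) ⊓ E) ⊑ (E ⊓ B): not entailed.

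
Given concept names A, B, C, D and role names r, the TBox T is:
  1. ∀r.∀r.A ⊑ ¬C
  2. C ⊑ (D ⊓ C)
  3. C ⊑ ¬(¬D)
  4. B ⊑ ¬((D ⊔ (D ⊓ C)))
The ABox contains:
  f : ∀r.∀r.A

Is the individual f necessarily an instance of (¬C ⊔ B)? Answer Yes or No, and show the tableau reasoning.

1. f : (¬C ⊔ B)?  L(f) = {∀r.∀r.A} ∪ {(C ⊓ ¬B)}
   clash {C, ¬C} at f — f ∈ (¬C ⊔ B)
2. Hence f : (¬C ⊔ B): entailed.

Yes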